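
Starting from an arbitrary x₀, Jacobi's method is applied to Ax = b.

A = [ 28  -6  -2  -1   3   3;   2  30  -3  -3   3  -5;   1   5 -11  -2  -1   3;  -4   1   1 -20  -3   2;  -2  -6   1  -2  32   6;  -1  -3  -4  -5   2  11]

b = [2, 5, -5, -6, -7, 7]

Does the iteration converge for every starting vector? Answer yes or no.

A = D + L + U where D = diag(28, 30, -11, -20, 32, 11).
Jacobi: T = -D⁻¹(L+U), T[2,0] = -(1)/(-11) = +0.0909; T[2,2] = 0.
  T[0,:] = [+0.0000, +0.2143, +0.0714, +0.0357, -0.1071, -0.1071]
  T[1,:] = [-0.0667, +0.0000, +0.1000, +0.1000, -0.1000, +0.1667]
  T[2,:] = [+0.0909, +0.4545, +0.0000, -0.1818, -0.0909, +0.2727]
  T[3,:] = [-0.2000, +0.0500, +0.0500, +0.0000, -0.1500, +0.1000]
  T[4,:] = [+0.0625, +0.1875, -0.0312, +0.0625, +0.0000, -0.1875]
  T[5,:] = [+0.0909, +0.2727, +0.3636, +0.4545, -0.1818, +0.0000]
|eigenvalues of T|: 0.5874, 0.3105, 0.3105, 0.0991, 0.0991, 0.0573.
ρ = 0.5874; 0.5874 < 1 ⇒ converges.

yes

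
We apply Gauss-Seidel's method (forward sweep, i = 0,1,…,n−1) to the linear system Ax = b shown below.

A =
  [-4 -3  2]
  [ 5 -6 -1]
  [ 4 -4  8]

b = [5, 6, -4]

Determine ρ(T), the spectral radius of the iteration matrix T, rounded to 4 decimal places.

Diagonal D = diag(-4, -6, 8); L, U strict lower/upper.
Gauss-Seidel: T = -(D+L)⁻¹U, row 0 first, T[0,2] = -(2)/(-4) = +0.5000; later rows by forward substitution.
  T[0,:] = [+0.0000, -0.7500, +0.5000]
  T[1,:] = [+0.0000, -0.6250, +0.2500]
  T[2,:] = [+0.0000, +0.0625, -0.1250]
|λ(T)| sorted: 0.6545, 0.0955, 0.0000.
ρ = 0.6545; 0.6545 < 1 ⇒ converges.

0.6545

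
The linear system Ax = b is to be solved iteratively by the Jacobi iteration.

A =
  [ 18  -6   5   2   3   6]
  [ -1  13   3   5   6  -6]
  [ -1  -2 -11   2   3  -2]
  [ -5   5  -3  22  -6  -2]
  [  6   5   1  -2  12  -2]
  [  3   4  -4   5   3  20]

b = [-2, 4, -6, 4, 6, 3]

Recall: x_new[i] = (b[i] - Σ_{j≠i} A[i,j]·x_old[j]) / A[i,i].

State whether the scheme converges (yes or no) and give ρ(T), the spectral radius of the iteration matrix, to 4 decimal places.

yes, ρ = 0.8591

Let D = diag(18, 13, -11, 22, 12, 20); L, U the strict triangles.
Jacobi: T = -D⁻¹(L+U), T[0,4] = -(3)/(18) = -0.1667; T[0,0] = 0.
  T[0,:] = [+0.0000 +0.3333 -0.2778 -0.1111 -0.1667 -0.3333]
  T[1,:] = [+0.0769 +0.0000 -0.2308 -0.3846 -0.4615 +0.4615]
  T[2,:] = [-0.0909 -0.1818 +0.0000 +0.1818 +0.2727 -0.1818]
  T[3,:] = [+0.2273 -0.2273 +0.1364 +0.0000 +0.2727 +0.0909]
  T[4,:] = [-0.5000 -0.4167 -0.0833 +0.1667 +0.0000 +0.1667]
  T[5,:] = [-0.1500 -0.2000 +0.2000 -0.2500 -0.1500 +0.0000]
|λ(T)| sorted: 0.8591, 0.3430, 0.3430, 0.2736, 0.2736, 0.0321.
spectral radius ρ = 0.8591; 0.8591 < 1: convergent.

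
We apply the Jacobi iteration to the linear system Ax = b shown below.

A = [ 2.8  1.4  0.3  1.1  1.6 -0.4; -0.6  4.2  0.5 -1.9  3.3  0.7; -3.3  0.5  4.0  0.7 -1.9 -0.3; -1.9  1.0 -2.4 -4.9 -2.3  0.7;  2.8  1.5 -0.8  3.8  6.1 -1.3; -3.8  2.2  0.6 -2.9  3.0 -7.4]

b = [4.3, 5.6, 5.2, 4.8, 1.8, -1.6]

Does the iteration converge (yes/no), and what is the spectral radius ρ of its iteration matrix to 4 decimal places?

no, ρ = 1.1217

Let D = diag(2.8, 4.2, 4, -4.9, 6.1, -7.4); L, U the strict triangles.
Jacobi T = -D⁻¹(L+U): T[0,3] = -(1.1)/(2.8) = -0.3929; T[0,0] = 0.
  T[0,:] = [+0.0000 -0.5000 -0.1071 -0.3929 -0.5714 +0.1429]
  T[1,:] = [+0.1429 +0.0000 -0.1190 +0.4524 -0.7857 -0.1667]
  T[2,:] = [+0.8250 -0.1250 +0.0000 -0.1750 +0.4750 +0.0750]
  T[3,:] = [-0.3878 +0.2041 -0.4898 +0.0000 -0.4694 +0.1429]
  T[4,:] = [-0.4590 -0.2459 +0.1311 -0.6230 +0.0000 +0.2131]
  T[5,:] = [-0.5135 +0.2973 +0.0811 -0.3919 +0.4054 +0.0000]
eigenvalue magnitudes: 1.1217, 0.7534, 0.3373, 0.3373, 0.2888, 0.2888.
ρ = 1.1217; 1.1217 > 1: divergent.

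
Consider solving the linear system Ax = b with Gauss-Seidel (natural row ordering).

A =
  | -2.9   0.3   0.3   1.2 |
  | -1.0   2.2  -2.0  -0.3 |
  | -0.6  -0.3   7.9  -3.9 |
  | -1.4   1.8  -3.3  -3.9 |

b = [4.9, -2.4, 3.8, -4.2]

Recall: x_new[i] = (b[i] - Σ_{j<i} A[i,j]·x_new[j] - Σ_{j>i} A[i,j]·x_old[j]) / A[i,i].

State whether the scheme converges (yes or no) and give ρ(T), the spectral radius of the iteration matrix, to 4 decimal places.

yes, ρ = 0.7232

Write A = D+L+U with D = diag(-2.9, 2.2, 7.9, -3.9).
T_GS = -(D+L)⁻¹U: row 0 first, T[0,3] = -(1.2)/(-2.9) = +0.4138; later rows by forward substitution.
  T[0,:] = [+0.0000, +0.1034, +0.1034, +0.4138]
  T[1,:] = [+0.0000, +0.0470, +0.9561, +0.3245]
  T[2,:] = [+0.0000, +0.0096, +0.0442, +0.5374]
  T[3,:] = [+0.0000, -0.0236, +0.3668, -0.4535]
moduli |λ_i(T)| = 0.7232, 0.2780, 0.0829, 0.0000.
spectral radius ρ = 0.7232; 0.7232 < 1, so it converges for any x₀.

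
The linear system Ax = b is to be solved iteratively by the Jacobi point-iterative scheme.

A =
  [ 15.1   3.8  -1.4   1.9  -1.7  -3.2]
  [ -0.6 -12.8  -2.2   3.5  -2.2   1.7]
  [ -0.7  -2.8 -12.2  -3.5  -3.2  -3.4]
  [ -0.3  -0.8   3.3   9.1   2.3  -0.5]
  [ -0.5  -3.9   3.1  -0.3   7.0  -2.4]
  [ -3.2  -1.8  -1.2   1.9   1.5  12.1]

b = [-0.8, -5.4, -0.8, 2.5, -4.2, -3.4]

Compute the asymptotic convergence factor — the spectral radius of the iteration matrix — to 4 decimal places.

0.5279

Write A = D+L+U with D = diag(15.1, -12.8, -12.2, 9.1, 7, 12.1).
Jacobi T = -D⁻¹(L+U): T[5,4] = -(1.5)/(12.1) = -0.1240; T[5,5] = 0.
  T[0,:] = [+0.0000, -0.2517, +0.0927, -0.1258, +0.1126, +0.2119]
  T[1,:] = [-0.0469, +0.0000, -0.1719, +0.2734, -0.1719, +0.1328]
  T[2,:] = [-0.0574, -0.2295, +0.0000, -0.2869, -0.2623, -0.2787]
  T[3,:] = [+0.0330, +0.0879, -0.3626, +0.0000, -0.2527, +0.0549]
  T[4,:] = [+0.0714, +0.5571, -0.4429, +0.0429, +0.0000, +0.3429]
  T[5,:] = [+0.2645, +0.1488, +0.0992, -0.1570, -0.1240, +0.0000]
|λ(T)| sorted: 0.5279, 0.3868, 0.3868, 0.3072, 0.2140, 0.2140.
ρ = 0.5279; 0.5279 < 1 ⇒ converges.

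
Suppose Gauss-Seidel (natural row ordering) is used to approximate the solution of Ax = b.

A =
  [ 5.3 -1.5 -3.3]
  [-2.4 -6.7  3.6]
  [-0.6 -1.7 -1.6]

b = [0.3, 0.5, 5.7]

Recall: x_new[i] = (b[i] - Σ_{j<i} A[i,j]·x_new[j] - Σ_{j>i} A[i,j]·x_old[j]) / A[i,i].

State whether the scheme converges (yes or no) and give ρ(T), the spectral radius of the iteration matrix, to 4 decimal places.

A = D + L + U where D = diag(5.3, -6.7, -1.6).
T_GS = -(D+L)⁻¹U: row 0 first, T[0,2] = -(-3.3)/(5.3) = +0.6226; later rows by forward substitution.
  T[0,:] = [+0.0000, +0.2830, +0.6226]
  T[1,:] = [+0.0000, -0.1014, +0.3143]
  T[2,:] = [+0.0000, +0.0016, -0.5674]
eigenvalue magnitudes: 0.5685, 0.1003, 0.0000.
ρ = 0.5685; 0.5685 < 1: convergent.

yes, ρ = 0.5685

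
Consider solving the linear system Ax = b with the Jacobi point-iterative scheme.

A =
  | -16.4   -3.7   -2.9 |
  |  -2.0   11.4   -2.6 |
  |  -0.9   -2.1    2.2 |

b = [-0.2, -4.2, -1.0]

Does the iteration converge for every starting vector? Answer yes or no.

yes

A = D + L + U where D = diag(-16.4, 11.4, 2.2).
Jacobi T = -D⁻¹(L+U): T[1,2] = -(-2.6)/(11.4) = +0.2281; T[1,1] = 0.
  T[0,:] = [+0.0000 -0.2256 -0.1768]
  T[1,:] = [+0.1754 +0.0000 +0.2281]
  T[2,:] = [+0.4091 +0.9545 +0.0000]
eigenvalue magnitudes: 0.4637, 0.3305, 0.3305.
ρ(T) = max|λ| = 0.4637; 0.4637 < 1, so it converges for any x₀.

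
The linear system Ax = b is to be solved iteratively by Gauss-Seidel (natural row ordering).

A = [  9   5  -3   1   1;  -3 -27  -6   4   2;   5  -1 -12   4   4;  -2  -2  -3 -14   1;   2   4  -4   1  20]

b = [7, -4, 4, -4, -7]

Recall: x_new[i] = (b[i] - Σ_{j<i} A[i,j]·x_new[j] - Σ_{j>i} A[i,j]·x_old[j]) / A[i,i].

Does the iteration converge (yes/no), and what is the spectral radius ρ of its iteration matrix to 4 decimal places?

Write A = D+L+U with D = diag(9, -27, -12, -14, 20).
GS T = -(D+L)⁻¹U: row 0 first, T[0,3] = -(1)/(9) = -0.1111; later rows by forward substitution.
  T[0,:] = [+0.0000  -0.5556  +0.3333  -0.1111  -0.1111]
  T[1,:] = [+0.0000  +0.0617  -0.2593  +0.1605  +0.0864]
  T[2,:] = [+0.0000  -0.2366  +0.1605  +0.2737  +0.2798]
  T[3,:] = [+0.0000  +0.1213  -0.0450  -0.0657  +0.0150]
  T[4,:] = [+0.0000  -0.0102  +0.0529  +0.0370  +0.0490]
moduli |λ_i(T)| = 0.3485, 0.2501, 0.1327, 0.0254, 0.0000.
ρ(T) = max|λ| = 0.3485; 0.3485 < 1: convergent.

yes, ρ = 0.3485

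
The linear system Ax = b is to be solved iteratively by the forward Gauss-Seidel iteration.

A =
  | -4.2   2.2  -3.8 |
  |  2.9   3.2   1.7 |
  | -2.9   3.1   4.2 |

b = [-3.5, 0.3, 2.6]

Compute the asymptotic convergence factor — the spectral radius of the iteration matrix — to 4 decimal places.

Let D = diag(-4.2, 3.2, 4.2); L, U the strict triangles.
Gauss-Seidel: T = -(D+L)⁻¹U, row 0 first, T[0,2] = -(-3.8)/(-4.2) = -0.9048; later rows by forward substitution.
  T[0,:] = [+0.0000, +0.5238, -0.9048]
  T[1,:] = [+0.0000, -0.4747, +0.2887]
  T[2,:] = [+0.0000, +0.7121, -0.8378]
|λ(T)| sorted: 1.1446, 0.1679, 0.0000.
ρ = 1.1446; 1.1446 > 1: divergent.

1.1446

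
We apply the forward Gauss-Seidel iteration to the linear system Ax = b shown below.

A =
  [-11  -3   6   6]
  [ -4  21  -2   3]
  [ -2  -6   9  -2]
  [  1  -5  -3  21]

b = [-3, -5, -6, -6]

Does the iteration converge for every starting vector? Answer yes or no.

Split A = D + L + U, D = diag(-11, 21, 9, 21).
T_GS = -(D+L)⁻¹U: row 0 first, T[0,1] = -(-3)/(-11) = -0.2727; later rows by forward substitution.
  T[0,:] = [+0.0000, -0.2727, +0.5455, +0.5455]
  T[1,:] = [+0.0000, -0.0519, +0.1991, -0.0390]
  T[2,:] = [+0.0000, -0.0952, +0.2540, +0.3175]
  T[3,:] = [+0.0000, -0.0130, +0.0577, +0.0101]
eigenvalue magnitudes: 0.2588, 0.0326, 0.0326, 0.0000.
spectral radius ρ = 0.2588; 0.2588 < 1 ⇒ converges.

yes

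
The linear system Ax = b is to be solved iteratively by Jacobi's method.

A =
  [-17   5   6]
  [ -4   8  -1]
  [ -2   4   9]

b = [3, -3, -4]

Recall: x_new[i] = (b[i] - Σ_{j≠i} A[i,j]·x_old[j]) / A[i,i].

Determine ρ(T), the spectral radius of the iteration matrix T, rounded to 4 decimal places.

Split A = D + L + U, D = diag(-17, 8, 9).
Jacobi: T = -D⁻¹(L+U), T[2,1] = -(4)/(9) = -0.4444; T[2,2] = 0.
  T[0,:] = [+0.0000, +0.2941, +0.3529]
  T[1,:] = [+0.5000, +0.0000, +0.1250]
  T[2,:] = [+0.2222, -0.4444, +0.0000]
|λ(T)| sorted: 0.5464, 0.3586, 0.3586.
ρ(T) = max|λ| = 0.5464; 0.5464 < 1: convergent.

0.5464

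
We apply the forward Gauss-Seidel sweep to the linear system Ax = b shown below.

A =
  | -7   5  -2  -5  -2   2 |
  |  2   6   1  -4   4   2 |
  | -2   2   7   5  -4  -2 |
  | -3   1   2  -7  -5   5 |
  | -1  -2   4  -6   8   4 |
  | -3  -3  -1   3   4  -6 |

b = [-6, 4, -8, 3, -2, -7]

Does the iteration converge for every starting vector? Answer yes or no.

no

A = D + L + U where D = diag(-7, 6, 7, -7, 8, -6).
T_GS = -(D+L)⁻¹U: row 0 first, T[0,4] = -(-2)/(-7) = -0.2857; later rows by forward substitution.
  T[0,:] = [+0.0000 +0.7143 -0.2857 -0.7143 -0.2857 +0.2857]
  T[1,:] = [+0.0000 -0.2381 -0.0714 +0.9048 -0.5714 -0.4286]
  T[2,:] = [+0.0000 +0.2721 -0.0612 -1.1769 +0.6531 +0.4898]
  T[3,:] = [+0.0000 -0.2624 +0.0948 +0.0991 -0.4869 +0.6706]
  T[4,:] = [+0.0000 -0.3031 +0.0481 +0.7997 -0.8703 -0.3134]
  T[5,:] = [+0.0000 -0.6167 +0.2682 +0.6836 -0.5039 +0.1161]
|λ(T)| sorted: 1.2287, 0.5461, 0.5461, 0.4349, 0.0953, 0.0000.
spectral radius ρ = 1.2287; 1.2287 > 1 ⇒ diverges.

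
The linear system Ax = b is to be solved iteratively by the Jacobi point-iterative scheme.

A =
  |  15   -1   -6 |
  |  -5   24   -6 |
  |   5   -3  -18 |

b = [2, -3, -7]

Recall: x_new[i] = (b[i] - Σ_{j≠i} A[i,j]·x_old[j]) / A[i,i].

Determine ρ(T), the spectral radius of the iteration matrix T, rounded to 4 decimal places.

A = D + L + U where D = diag(15, 24, -18).
T_J = -D⁻¹(L+U): T[2,0] = -(5)/(-18) = +0.2778; T[2,2] = 0.
  T[0,:] = [+0.0000 +0.0667 +0.4000]
  T[1,:] = [+0.2083 +0.0000 +0.2500]
  T[2,:] = [+0.2778 -0.1667 +0.0000]
moduli |λ_i(T)| = 0.3333, 0.1667, 0.1667.
ρ = 0.3333; 0.3333 < 1, so it converges for any x₀.

0.3333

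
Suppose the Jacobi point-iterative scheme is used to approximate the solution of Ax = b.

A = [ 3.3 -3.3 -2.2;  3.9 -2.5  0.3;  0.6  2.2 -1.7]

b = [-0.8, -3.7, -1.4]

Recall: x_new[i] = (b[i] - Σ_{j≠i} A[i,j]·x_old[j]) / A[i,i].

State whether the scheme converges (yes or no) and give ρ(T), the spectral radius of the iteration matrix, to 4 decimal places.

no, ρ = 1.6682

A = D + L + U where D = diag(3.3, -2.5, -1.7).
Jacobi T = -D⁻¹(L+U): T[2,1] = -(2.2)/(-1.7) = +1.2941; T[2,2] = 0.
  T[0,:] = [+0.0000  +1.0000  +0.6667]
  T[1,:] = [+1.5600  +0.0000  +0.1200]
  T[2,:] = [+0.3529  +1.2941  +0.0000]
moduli |λ_i(T)| = 1.6682, 0.9122, 0.9122.
ρ(T) = max|λ| = 1.6682; 1.6682 > 1 ⇒ diverges.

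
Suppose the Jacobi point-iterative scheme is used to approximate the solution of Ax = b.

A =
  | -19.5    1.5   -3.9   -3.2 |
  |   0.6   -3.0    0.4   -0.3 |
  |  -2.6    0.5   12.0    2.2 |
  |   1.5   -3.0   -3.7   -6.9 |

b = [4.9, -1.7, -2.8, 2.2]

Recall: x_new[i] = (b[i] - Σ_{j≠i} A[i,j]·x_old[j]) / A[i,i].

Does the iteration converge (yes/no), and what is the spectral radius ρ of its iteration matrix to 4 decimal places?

yes, ρ = 0.4309

Let D = diag(-19.5, -3, 12, -6.9); L, U the strict triangles.
Jacobi T = -D⁻¹(L+U): T[0,3] = -(-3.2)/(-19.5) = -0.1641; T[0,0] = 0.
  T[0,:] = [+0.0000  +0.0769  -0.2000  -0.1641]
  T[1,:] = [+0.2000  +0.0000  +0.1333  -0.1000]
  T[2,:] = [+0.2167  -0.0417  +0.0000  -0.1833]
  T[3,:] = [+0.2174  -0.4348  -0.5362  +0.0000]
|eigenvalues of T|: 0.4309, 0.3533, 0.3533, 0.0257.
spectral radius ρ = 0.4309; 0.4309 < 1 ⇒ converges.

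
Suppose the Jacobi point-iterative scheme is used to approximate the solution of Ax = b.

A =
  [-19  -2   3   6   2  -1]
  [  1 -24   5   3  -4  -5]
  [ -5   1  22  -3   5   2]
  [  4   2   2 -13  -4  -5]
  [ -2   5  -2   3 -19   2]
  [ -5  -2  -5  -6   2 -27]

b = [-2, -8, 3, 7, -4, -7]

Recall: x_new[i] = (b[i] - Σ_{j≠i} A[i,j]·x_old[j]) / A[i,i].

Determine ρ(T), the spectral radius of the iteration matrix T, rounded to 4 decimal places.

Let D = diag(-19, -24, 22, -13, -19, -27); L, U the strict triangles.
Jacobi T = -D⁻¹(L+U): T[0,1] = -(-2)/(-19) = -0.1053; T[0,0] = 0.
  T[0,:] = [+0.0000  -0.1053  +0.1579  +0.3158  +0.1053  -0.0526]
  T[1,:] = [+0.0417  +0.0000  +0.2083  +0.1250  -0.1667  -0.2083]
  T[2,:] = [+0.2273  -0.0455  +0.0000  +0.1364  -0.2273  -0.0909]
  T[3,:] = [+0.3077  +0.1538  +0.1538  +0.0000  -0.3077  -0.3846]
  T[4,:] = [-0.1053  +0.2632  -0.1053  +0.1579  +0.0000  +0.1053]
  T[5,:] = [-0.1852  -0.0741  -0.1852  -0.2222  +0.0741  +0.0000]
|λ(T)| sorted: 0.5972, 0.2716, 0.2384, 0.2384, 0.2224, 0.2224.
ρ = 0.5972; 0.5972 < 1: convergent.

0.5972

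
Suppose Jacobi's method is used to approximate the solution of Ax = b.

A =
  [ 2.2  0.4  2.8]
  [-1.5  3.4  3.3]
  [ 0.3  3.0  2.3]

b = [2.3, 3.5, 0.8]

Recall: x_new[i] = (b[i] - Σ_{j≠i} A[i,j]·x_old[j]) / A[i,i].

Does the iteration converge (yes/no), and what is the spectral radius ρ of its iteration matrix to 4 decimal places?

no, ρ = 1.3676

Split A = D + L + U, D = diag(2.2, 3.4, 2.3).
T_J = -D⁻¹(L+U): T[1,2] = -(3.3)/(3.4) = -0.9706; T[1,1] = 0.
  T[0,:] = [+0.0000 -0.1818 -1.2727]
  T[1,:] = [+0.4412 +0.0000 -0.9706]
  T[2,:] = [-0.1304 -1.3043 +0.0000]
moduli |λ_i(T)| = 1.3676, 0.7202, 0.7202.
ρ(T) = max|λ| = 1.3676; 1.3676 > 1 ⇒ diverges.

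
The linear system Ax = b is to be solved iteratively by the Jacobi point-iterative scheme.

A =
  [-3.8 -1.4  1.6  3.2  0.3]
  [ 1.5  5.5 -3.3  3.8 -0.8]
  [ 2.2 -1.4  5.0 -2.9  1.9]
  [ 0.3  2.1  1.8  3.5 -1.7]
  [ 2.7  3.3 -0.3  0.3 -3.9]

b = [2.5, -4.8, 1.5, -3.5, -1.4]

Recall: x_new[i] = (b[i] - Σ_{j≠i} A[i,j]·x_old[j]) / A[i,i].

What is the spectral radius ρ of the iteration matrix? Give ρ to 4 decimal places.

1.1225

Split A = D + L + U, D = diag(-3.8, 5.5, 5, 3.5, -3.9).
T_J = -D⁻¹(L+U): T[3,4] = -(-1.7)/(3.5) = +0.4857; T[3,3] = 0.
  T[0,:] = [+0.0000 -0.3684 +0.4211 +0.8421 +0.0789]
  T[1,:] = [-0.2727 +0.0000 +0.6000 -0.6909 +0.1455]
  T[2,:] = [-0.4400 +0.2800 +0.0000 +0.5800 -0.3800]
  T[3,:] = [-0.0857 -0.6000 -0.5143 +0.0000 +0.4857]
  T[4,:] = [+0.6923 +0.8462 -0.0769 +0.0769 +0.0000]
moduli |λ_i(T)| = 1.1225, 0.8804, 0.8509, 0.8509, 0.3730.
spectral radius ρ = 1.1225; 1.1225 > 1 ⇒ diverges.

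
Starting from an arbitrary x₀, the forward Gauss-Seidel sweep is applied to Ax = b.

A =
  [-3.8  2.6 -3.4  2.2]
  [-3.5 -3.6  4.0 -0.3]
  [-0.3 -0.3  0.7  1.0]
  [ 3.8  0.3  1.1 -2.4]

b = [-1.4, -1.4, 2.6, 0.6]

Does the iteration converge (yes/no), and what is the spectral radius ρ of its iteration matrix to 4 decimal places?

Split A = D + L + U, D = diag(-3.8, -3.6, 0.7, -2.4).
GS T = -(D+L)⁻¹U: row 0 first, T[0,3] = -(2.2)/(-3.8) = +0.5789; later rows by forward substitution.
  T[0,:] = [+0.0000 +0.6842 -0.8947 +0.5789]
  T[1,:] = [+0.0000 -0.6652 +1.9810 -0.6462]
  T[2,:] = [+0.0000 +0.0081 +0.4655 -1.4574]
  T[3,:] = [+0.0000 +1.0039 -0.9557 +0.1679]
|λ(T)| sorted: 1.5127, 1.0662, 1.0662, 0.0000.
ρ = 1.5127; 1.5127 > 1: divergent.

no, ρ = 1.5127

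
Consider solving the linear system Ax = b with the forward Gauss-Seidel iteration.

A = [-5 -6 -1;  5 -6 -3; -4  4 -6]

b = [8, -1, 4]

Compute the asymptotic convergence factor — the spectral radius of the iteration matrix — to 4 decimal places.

0.8280

A = D + L + U where D = diag(-5, -6, -6).
GS T = -(D+L)⁻¹U: row 0 first, T[0,2] = -(-1)/(-5) = -0.2000; later rows by forward substitution.
  T[0,:] = [+0.0000  -1.2000  -0.2000]
  T[1,:] = [+0.0000  -1.0000  -0.6667]
  T[2,:] = [+0.0000  +0.1333  -0.3111]
|eigenvalues of T|: 0.8280, 0.4831, 0.0000.
spectral radius ρ = 0.8280; 0.8280 < 1: convergent.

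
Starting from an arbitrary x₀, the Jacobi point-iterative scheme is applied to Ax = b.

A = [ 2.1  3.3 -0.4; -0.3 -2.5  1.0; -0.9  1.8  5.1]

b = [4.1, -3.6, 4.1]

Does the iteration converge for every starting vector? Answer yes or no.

yes

Diagonal D = diag(2.1, -2.5, 5.1); L, U strict lower/upper.
Jacobi: T = -D⁻¹(L+U), T[0,2] = -(-0.4)/(2.1) = +0.1905; T[0,0] = 0.
  T[0,:] = [+0.0000, -1.5714, +0.1905]
  T[1,:] = [-0.1200, +0.0000, +0.4000]
  T[2,:] = [+0.1765, -0.3529, +0.0000]
|eigenvalues of T|: 0.5259, 0.4422, 0.4422.
ρ(T) = max|λ| = 0.5259; 0.5259 < 1: convergent.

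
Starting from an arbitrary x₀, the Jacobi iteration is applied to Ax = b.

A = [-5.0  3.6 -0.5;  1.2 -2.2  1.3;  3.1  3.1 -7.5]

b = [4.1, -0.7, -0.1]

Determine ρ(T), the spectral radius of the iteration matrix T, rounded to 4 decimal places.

0.8777

Diagonal D = diag(-5, -2.2, -7.5); L, U strict lower/upper.
T_J = -D⁻¹(L+U): T[1,2] = -(1.3)/(-2.2) = +0.5909; T[1,1] = 0.
  T[0,:] = [+0.0000 +0.7200 -0.1000]
  T[1,:] = [+0.5455 +0.0000 +0.5909]
  T[2,:] = [+0.4133 +0.4133 +0.0000]
|λ(T)| sorted: 0.8777, 0.5726, 0.3050.
spectral radius ρ = 0.8777; 0.8777 < 1: convergent.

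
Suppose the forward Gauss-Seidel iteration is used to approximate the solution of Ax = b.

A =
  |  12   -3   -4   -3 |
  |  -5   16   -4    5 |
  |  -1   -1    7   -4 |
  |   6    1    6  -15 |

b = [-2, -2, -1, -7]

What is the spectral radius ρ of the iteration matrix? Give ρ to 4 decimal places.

Diagonal D = diag(12, 16, 7, -15); L, U strict lower/upper.
T_GS = -(D+L)⁻¹U: row 0 first, T[0,1] = -(-3)/(12) = +0.2500; later rows by forward substitution.
  T[0,:] = [+0.0000 +0.2500 +0.3333 +0.2500]
  T[1,:] = [+0.0000 +0.0781 +0.3542 -0.2344]
  T[2,:] = [+0.0000 +0.0469 +0.0982 +0.5737]
  T[3,:] = [+0.0000 +0.1240 +0.1962 +0.3138]
eigenvalue magnitudes: 0.5933, 0.1552, 0.1552, 0.0000.
ρ(T) = max|λ| = 0.5933; 0.5933 < 1: convergent.

0.5933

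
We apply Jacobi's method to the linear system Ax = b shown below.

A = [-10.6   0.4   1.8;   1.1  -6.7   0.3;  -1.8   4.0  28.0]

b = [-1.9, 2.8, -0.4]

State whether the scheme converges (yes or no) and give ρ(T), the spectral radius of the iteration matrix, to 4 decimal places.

Write A = D+L+U with D = diag(-10.6, -6.7, 28).
Jacobi T = -D⁻¹(L+U): T[2,0] = -(-1.8)/(28) = +0.0643; T[2,2] = 0.
  T[0,:] = [+0.0000, +0.0377, +0.1698]
  T[1,:] = [+0.1642, +0.0000, +0.0448]
  T[2,:] = [+0.0643, -0.1429, +0.0000]
|eigenvalues of T|: 0.1797, 0.1468, 0.1468.
ρ(T) = max|λ| = 0.1797; 0.1797 < 1: convergent.

yes, ρ = 0.1797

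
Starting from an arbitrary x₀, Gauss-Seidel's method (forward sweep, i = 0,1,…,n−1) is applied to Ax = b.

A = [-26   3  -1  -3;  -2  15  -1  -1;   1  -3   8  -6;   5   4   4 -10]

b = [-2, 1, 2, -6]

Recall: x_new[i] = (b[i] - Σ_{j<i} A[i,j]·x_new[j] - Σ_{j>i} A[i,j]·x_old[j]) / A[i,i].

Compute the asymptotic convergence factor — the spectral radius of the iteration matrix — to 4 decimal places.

0.3518

Split A = D + L + U, D = diag(-26, 15, 8, -10).
Gauss-Seidel: T = -(D+L)⁻¹U, row 0 first, T[0,1] = -(3)/(-26) = +0.1154; later rows by forward substitution.
  T[0,:] = [+0.0000, +0.1154, -0.0385, -0.1154]
  T[1,:] = [+0.0000, +0.0154, +0.0615, +0.0513]
  T[2,:] = [+0.0000, -0.0087, +0.0279, +0.7837]
  T[3,:] = [+0.0000, +0.0604, +0.0165, +0.2763]
|λ(T)| sorted: 0.3518, 0.0906, 0.0906, 0.0000.
ρ(T) = max|λ| = 0.3518; 0.3518 < 1 ⇒ converges.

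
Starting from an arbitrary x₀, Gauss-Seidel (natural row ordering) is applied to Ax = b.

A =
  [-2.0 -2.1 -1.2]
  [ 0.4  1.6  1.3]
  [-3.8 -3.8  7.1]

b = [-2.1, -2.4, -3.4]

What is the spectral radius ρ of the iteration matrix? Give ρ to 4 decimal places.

Split A = D + L + U, D = diag(-2, 1.6, 7.1).
Gauss-Seidel: T = -(D+L)⁻¹U, row 0 first, T[0,1] = -(-2.1)/(-2) = -1.0500; later rows by forward substitution.
  T[0,:] = [+0.0000, -1.0500, -0.6000]
  T[1,:] = [+0.0000, +0.2625, -0.6625]
  T[2,:] = [+0.0000, -0.4215, -0.6757]
moduli |λ_i(T)| = 0.9132, 0.5000, 0.0000.
spectral radius ρ = 0.9132; 0.9132 < 1: convergent.

0.9132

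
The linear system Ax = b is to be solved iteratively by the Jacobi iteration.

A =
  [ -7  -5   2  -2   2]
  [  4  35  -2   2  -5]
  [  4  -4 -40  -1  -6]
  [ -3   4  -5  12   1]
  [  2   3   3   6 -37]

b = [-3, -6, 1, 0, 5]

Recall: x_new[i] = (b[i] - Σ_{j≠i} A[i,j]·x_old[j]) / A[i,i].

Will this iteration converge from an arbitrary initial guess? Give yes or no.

Split A = D + L + U, D = diag(-7, 35, -40, 12, -37).
T_J = -D⁻¹(L+U): T[2,1] = -(-4)/(-40) = -0.1000; T[2,2] = 0.
  T[0,:] = [+0.0000 -0.7143 +0.2857 -0.2857 +0.2857]
  T[1,:] = [-0.1143 +0.0000 +0.0571 -0.0571 +0.1429]
  T[2,:] = [+0.1000 -0.1000 +0.0000 -0.0250 -0.1500]
  T[3,:] = [+0.2500 -0.3333 +0.4167 +0.0000 -0.0833]
  T[4,:] = [+0.0541 +0.0811 +0.0811 +0.1622 +0.0000]
moduli |λ_i(T)| = 0.3626, 0.2608, 0.2608, 0.1419, 0.0416.
ρ = 0.3626; 0.3626 < 1: convergent.

yes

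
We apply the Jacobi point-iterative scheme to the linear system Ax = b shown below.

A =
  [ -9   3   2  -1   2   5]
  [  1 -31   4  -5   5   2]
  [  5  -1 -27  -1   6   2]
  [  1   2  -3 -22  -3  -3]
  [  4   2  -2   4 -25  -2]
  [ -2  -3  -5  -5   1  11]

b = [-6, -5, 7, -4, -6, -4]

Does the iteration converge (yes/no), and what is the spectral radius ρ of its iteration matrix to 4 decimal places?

Write A = D+L+U with D = diag(-9, -31, -27, -22, -25, 11).
Jacobi: T = -D⁻¹(L+U), T[4,3] = -(4)/(-25) = +0.1600; T[4,4] = 0.
  T[0,:] = [+0.0000 +0.3333 +0.2222 -0.1111 +0.2222 +0.5556]
  T[1,:] = [+0.0323 +0.0000 +0.1290 -0.1613 +0.1613 +0.0645]
  T[2,:] = [+0.1852 -0.0370 +0.0000 -0.0370 +0.2222 +0.0741]
  T[3,:] = [+0.0455 +0.0909 -0.1364 +0.0000 -0.1364 -0.1364]
  T[4,:] = [+0.1600 +0.0800 -0.0800 +0.1600 +0.0000 -0.0800]
  T[5,:] = [+0.1818 +0.2727 +0.4545 +0.4545 -0.0909 +0.0000]
|λ(T)| sorted: 0.5918, 0.3457, 0.3457, 0.2435, 0.2435, 0.0396.
ρ(T) = max|λ| = 0.5918; 0.5918 < 1 ⇒ converges.

yes, ρ = 0.5918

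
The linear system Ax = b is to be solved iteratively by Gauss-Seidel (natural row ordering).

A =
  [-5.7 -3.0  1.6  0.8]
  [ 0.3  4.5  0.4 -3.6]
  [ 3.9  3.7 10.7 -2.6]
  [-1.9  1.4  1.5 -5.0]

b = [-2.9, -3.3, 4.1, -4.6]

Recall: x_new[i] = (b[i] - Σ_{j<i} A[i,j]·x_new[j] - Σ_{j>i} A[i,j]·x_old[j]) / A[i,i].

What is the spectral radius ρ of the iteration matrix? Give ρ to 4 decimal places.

Let D = diag(-5.7, 4.5, 10.7, -5); L, U the strict triangles.
Gauss-Seidel: T = -(D+L)⁻¹U, row 0 first, T[0,1] = -(-3)/(-5.7) = -0.5263; later rows by forward substitution.
  T[0,:] = [+0.0000, -0.5263, +0.2807, +0.1404]
  T[1,:] = [+0.0000, +0.0351, -0.1076, +0.7906]
  T[2,:] = [+0.0000, +0.1797, -0.0651, -0.0816]
  T[3,:] = [+0.0000, +0.2637, -0.1563, +0.1436]
eigenvalue magnitudes: 0.5076, 0.4146, 0.0205, 0.0000.
ρ = 0.5076; 0.5076 < 1: convergent.

0.5076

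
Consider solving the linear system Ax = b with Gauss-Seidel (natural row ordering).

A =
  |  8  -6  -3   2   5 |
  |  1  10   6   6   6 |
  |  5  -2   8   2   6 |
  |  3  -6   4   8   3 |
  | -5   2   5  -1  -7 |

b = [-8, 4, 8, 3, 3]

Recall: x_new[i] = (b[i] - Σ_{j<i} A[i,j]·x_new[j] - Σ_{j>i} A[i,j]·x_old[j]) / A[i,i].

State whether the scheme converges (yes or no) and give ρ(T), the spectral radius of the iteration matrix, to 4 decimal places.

no, ρ = 1.5793

Split A = D + L + U, D = diag(8, 10, 8, 8, -7).
T_GS = -(D+L)⁻¹U: row 0 first, T[0,3] = -(2)/(8) = -0.2500; later rows by forward substitution.
  T[0,:] = [+0.0000 +0.7500 +0.3750 -0.2500 -0.6250]
  T[1,:] = [+0.0000 -0.0750 -0.6375 -0.5750 -0.5375]
  T[2,:] = [+0.0000 -0.4875 -0.3938 -0.2375 -0.4938]
  T[3,:] = [+0.0000 -0.0938 -0.4219 -0.2188 -0.2969]
  T[4,:] = [+0.0000 -0.8920 -0.6710 -0.1241 -0.0174]
|eigenvalues of T|: 1.5793, 0.5523, 0.1859, 0.1859, 0.0000.
ρ = 1.5793; 1.5793 > 1: divergent.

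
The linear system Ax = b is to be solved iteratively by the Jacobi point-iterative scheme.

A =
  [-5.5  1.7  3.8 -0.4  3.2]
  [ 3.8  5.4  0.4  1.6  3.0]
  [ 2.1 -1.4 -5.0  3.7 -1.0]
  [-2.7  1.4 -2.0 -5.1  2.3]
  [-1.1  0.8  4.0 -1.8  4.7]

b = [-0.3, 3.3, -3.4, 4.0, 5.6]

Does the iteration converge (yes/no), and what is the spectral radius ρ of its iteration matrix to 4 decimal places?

Diagonal D = diag(-5.5, 5.4, -5, -5.1, 4.7); L, U strict lower/upper.
Jacobi T = -D⁻¹(L+U): T[1,4] = -(3)/(5.4) = -0.5556; T[1,1] = 0.
  T[0,:] = [+0.0000  +0.3091  +0.6909  -0.0727  +0.5818]
  T[1,:] = [-0.7037  +0.0000  -0.0741  -0.2963  -0.5556]
  T[2,:] = [+0.4200  -0.2800  +0.0000  +0.7400  -0.2000]
  T[3,:] = [-0.5294  +0.2745  -0.3922  +0.0000  +0.4510]
  T[4,:] = [+0.2340  -0.1702  -0.8511  +0.3830  +0.0000]
|eigenvalues of T|: 1.1235, 0.8499, 0.8499, 0.1153, 0.1153.
ρ(T) = max|λ| = 1.1235; 1.1235 > 1: divergent.

no, ρ = 1.1235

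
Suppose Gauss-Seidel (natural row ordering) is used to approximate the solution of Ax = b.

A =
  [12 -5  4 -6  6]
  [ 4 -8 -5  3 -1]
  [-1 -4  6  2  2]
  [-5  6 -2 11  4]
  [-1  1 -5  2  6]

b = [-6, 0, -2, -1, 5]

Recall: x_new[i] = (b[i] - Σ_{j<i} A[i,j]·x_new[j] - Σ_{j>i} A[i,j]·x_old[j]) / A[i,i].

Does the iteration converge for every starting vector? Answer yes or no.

Split A = D + L + U, D = diag(12, -8, 6, 11, 6).
T_GS = -(D+L)⁻¹U: row 0 first, T[0,2] = -(4)/(12) = -0.3333; later rows by forward substitution.
  T[0,:] = [+0.0000  +0.4167  -0.3333  +0.5000  -0.5000]
  T[1,:] = [+0.0000  +0.2083  -0.7917  +0.6250  -0.3750]
  T[2,:] = [+0.0000  +0.2083  -0.5833  +0.1667  -0.6667]
  T[3,:] = [+0.0000  +0.1136  +0.1742  -0.0833  -0.5076]
  T[4,:] = [+0.0000  +0.1705  -0.4678  +0.1458  -0.4072]
eigenvalue magnitudes: 0.8290, 0.2758, 0.1517, 0.1517, 0.0000.
spectral radius ρ = 0.8290; 0.8290 < 1 ⇒ converges.

yes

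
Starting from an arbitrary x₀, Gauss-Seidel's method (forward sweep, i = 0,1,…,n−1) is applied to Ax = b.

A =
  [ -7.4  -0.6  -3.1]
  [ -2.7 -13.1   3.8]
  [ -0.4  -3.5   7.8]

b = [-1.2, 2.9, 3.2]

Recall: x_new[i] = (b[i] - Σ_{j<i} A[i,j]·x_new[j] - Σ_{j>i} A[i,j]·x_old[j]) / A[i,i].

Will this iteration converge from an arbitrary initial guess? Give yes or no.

Write A = D+L+U with D = diag(-7.4, -13.1, 7.8).
Gauss-Seidel: T = -(D+L)⁻¹U, row 0 first, T[0,2] = -(-3.1)/(-7.4) = -0.4189; later rows by forward substitution.
  T[0,:] = [+0.0000, -0.0811, -0.4189]
  T[1,:] = [+0.0000, +0.0167, +0.3764]
  T[2,:] = [+0.0000, +0.0033, +0.1474]
|eigenvalues of T|: 0.1564, 0.0077, 0.0000.
ρ(T) = max|λ| = 0.1564; 0.1564 < 1 ⇒ converges.

yes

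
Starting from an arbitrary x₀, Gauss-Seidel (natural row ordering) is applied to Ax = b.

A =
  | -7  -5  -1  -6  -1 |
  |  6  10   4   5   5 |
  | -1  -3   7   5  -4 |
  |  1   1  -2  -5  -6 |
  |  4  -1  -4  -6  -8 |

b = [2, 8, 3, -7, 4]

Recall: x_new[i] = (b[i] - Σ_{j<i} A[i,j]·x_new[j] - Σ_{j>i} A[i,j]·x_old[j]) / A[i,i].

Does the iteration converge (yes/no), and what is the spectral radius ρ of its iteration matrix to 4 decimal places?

A = D + L + U where D = diag(-7, 10, 7, -5, -8).
GS T = -(D+L)⁻¹U: row 0 first, T[0,4] = -(-1)/(-7) = -0.1429; later rows by forward substitution.
  T[0,:] = [+0.0000  -0.7143  -0.1429  -0.8571  -0.1429]
  T[1,:] = [+0.0000  +0.4286  -0.3143  +0.0143  -0.4143]
  T[2,:] = [+0.0000  +0.0816  -0.1551  -0.8306  +0.3735]
  T[3,:] = [+0.0000  -0.0898  -0.0294  +0.1637  -1.4608]
  T[4,:] = [+0.0000  -0.3842  +0.0674  -0.1378  +0.8892]
|roots of det(T-λI)|: 1.3841, 0.4612, 0.4612, 0.4159, 0.0000.
spectral radius ρ = 1.3841; 1.3841 > 1, so it fails to converge.

no, ρ = 1.3841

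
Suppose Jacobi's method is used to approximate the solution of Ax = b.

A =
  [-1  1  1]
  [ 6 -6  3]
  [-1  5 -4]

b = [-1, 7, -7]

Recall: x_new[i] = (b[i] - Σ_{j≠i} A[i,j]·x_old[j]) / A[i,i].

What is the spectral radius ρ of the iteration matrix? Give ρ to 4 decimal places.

Split A = D + L + U, D = diag(-1, -6, -4).
Jacobi T = -D⁻¹(L+U): T[1,2] = -(3)/(-6) = +0.5000; T[1,1] = 0.
  T[0,:] = [+0.0000 +1.0000 +1.0000]
  T[1,:] = [+1.0000 +0.0000 +0.5000]
  T[2,:] = [-0.2500 +1.2500 +0.0000]
|eigenvalues of T|: 1.4640, 0.8766, 0.8766.
ρ(T) = max|λ| = 1.4640; 1.4640 > 1, so it fails to converge.

1.4640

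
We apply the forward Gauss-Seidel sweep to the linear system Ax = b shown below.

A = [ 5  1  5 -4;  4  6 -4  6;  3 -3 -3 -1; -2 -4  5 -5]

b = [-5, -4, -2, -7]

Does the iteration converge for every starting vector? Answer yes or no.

Diagonal D = diag(5, 6, -3, -5); L, U strict lower/upper.
T_GS = -(D+L)⁻¹U: row 0 first, T[0,3] = -(-4)/(5) = +0.8000; later rows by forward substitution.
  T[0,:] = [+0.0000, -0.2000, -1.0000, +0.8000]
  T[1,:] = [+0.0000, +0.1333, +1.3333, -1.5333]
  T[2,:] = [+0.0000, -0.3333, -2.3333, +2.0000]
  T[3,:] = [+0.0000, -0.3600, -3.0000, +2.9067]
eigenvalue magnitudes: 1.3149, 0.6297, 0.0215, 0.0000.
spectral radius ρ = 1.3149; 1.3149 > 1 ⇒ diverges.

no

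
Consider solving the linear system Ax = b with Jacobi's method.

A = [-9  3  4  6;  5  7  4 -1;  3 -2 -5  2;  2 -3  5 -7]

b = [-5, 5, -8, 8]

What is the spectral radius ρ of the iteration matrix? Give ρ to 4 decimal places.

1.1921

Let D = diag(-9, 7, -5, -7); L, U the strict triangles.
T_J = -D⁻¹(L+U): T[2,1] = -(-2)/(-5) = -0.4000; T[2,2] = 0.
  T[0,:] = [+0.0000  +0.3333  +0.4444  +0.6667]
  T[1,:] = [-0.7143  +0.0000  -0.5714  +0.1429]
  T[2,:] = [+0.6000  -0.4000  +0.0000  +0.4000]
  T[3,:] = [+0.2857  -0.4286  +0.7143  +0.0000]
eigenvalue magnitudes: 1.1921, 0.6729, 0.6322, 0.6322.
ρ(T) = max|λ| = 1.1921; 1.1921 > 1 ⇒ diverges.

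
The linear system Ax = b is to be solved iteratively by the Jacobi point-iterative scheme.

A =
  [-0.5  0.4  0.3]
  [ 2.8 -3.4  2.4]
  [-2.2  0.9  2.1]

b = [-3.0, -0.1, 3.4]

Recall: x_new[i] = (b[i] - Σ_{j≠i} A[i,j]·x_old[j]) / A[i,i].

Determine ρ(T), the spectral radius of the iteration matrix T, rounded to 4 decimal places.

Let D = diag(-0.5, -3.4, 2.1); L, U the strict triangles.
Jacobi: T = -D⁻¹(L+U), T[0,1] = -(0.4)/(-0.5) = +0.8000; T[0,0] = 0.
  T[0,:] = [+0.0000  +0.8000  +0.6000]
  T[1,:] = [+0.8235  +0.0000  +0.7059]
  T[2,:] = [+1.0476  -0.4286  +0.0000]
|eigenvalues of T|: 1.1472, 0.5754, 0.5754.
ρ(T) = max|λ| = 1.1472; 1.1472 > 1 ⇒ diverges.

1.1472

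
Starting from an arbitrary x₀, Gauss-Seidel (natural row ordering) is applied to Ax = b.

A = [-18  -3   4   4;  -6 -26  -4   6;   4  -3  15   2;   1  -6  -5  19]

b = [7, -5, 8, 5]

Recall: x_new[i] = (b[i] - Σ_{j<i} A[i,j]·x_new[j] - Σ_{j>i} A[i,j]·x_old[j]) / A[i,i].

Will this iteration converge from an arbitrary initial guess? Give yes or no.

A = D + L + U where D = diag(-18, -26, 15, 19).
GS T = -(D+L)⁻¹U: row 0 first, T[0,2] = -(4)/(-18) = +0.2222; later rows by forward substitution.
  T[0,:] = [+0.0000  -0.1667  +0.2222  +0.2222]
  T[1,:] = [+0.0000  +0.0385  -0.2051  +0.1795]
  T[2,:] = [+0.0000  +0.0521  -0.1003  -0.1567]
  T[3,:] = [+0.0000  +0.0346  -0.1029  +0.0037]
|eigenvalues of T|: 0.1531, 0.1061, 0.0111, 0.0000.
spectral radius ρ = 0.1531; 0.1531 < 1, so it converges for any x₀.

yes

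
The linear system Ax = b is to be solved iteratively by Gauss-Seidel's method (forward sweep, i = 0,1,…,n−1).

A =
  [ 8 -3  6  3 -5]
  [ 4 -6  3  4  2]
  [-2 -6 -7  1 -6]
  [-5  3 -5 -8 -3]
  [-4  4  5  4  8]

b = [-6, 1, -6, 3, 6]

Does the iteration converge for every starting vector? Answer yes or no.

Split A = D + L + U, D = diag(8, -6, -7, -8, 8).
Gauss-Seidel: T = -(D+L)⁻¹U, row 0 first, T[0,4] = -(-5)/(8) = +0.6250; later rows by forward substitution.
  T[0,:] = [+0.0000  +0.3750  -0.7500  -0.3750  +0.6250]
  T[1,:] = [+0.0000  +0.2500  -0.0000  +0.4167  +0.7500]
  T[2,:] = [+0.0000  -0.3214  +0.2143  -0.1071  -1.6786]
  T[3,:] = [+0.0000  +0.0603  +0.3348  +0.4576  +0.5647]
  T[4,:] = [+0.0000  +0.2333  -0.6763  -0.5577  +0.7042]
moduli |λ_i(T)| = 1.6489, 0.2049, 0.1219, 0.1219, 0.0000.
ρ = 1.6489; 1.6489 > 1, so it fails to converge.

no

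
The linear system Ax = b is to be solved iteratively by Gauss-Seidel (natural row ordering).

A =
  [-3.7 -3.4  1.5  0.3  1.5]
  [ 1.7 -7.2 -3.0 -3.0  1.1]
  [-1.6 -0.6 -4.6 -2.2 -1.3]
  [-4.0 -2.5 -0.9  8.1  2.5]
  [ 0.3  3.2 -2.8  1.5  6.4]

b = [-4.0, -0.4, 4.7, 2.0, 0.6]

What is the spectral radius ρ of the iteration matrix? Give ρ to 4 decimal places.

0.6117

Write A = D+L+U with D = diag(-3.7, -7.2, -4.6, 8.1, 6.4).
GS T = -(D+L)⁻¹U: row 0 first, T[0,1] = -(-3.4)/(-3.7) = -0.9189; later rows by forward substitution.
  T[0,:] = [+0.0000 -0.9189 +0.4054 +0.0811 +0.4054]
  T[1,:] = [+0.0000 -0.2170 -0.3209 -0.3975 +0.2485]
  T[2,:] = [+0.0000 +0.3479 -0.0991 -0.4546 -0.4560]
  T[3,:] = [+0.0000 -0.4821 +0.0901 -0.1332 -0.0824]
  T[4,:] = [+0.0000 +0.4168 +0.0770 +0.0273 -0.3235]
|eigenvalues of T|: 0.6117, 0.2240, 0.1390, 0.1390, 0.0000.
ρ(T) = max|λ| = 0.6117; 0.6117 < 1, so it converges for any x₀.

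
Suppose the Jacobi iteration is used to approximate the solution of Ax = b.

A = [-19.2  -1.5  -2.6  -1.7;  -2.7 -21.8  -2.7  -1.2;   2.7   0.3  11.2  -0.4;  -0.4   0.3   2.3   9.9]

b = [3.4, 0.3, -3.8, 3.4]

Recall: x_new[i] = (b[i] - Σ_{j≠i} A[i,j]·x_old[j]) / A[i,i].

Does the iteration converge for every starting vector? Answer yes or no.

Diagonal D = diag(-19.2, -21.8, 11.2, 9.9); L, U strict lower/upper.
T_J = -D⁻¹(L+U): T[3,0] = -(-0.4)/(9.9) = +0.0404; T[3,3] = 0.
  T[0,:] = [+0.0000, -0.0781, -0.1354, -0.0885]
  T[1,:] = [-0.1239, +0.0000, -0.1239, -0.0550]
  T[2,:] = [-0.2411, -0.0268, +0.0000, +0.0357]
  T[3,:] = [+0.0404, -0.0303, -0.2323, +0.0000]
eigenvalue magnitudes: 0.2685, 0.1525, 0.1525, 0.0664.
ρ = 0.2685; 0.2685 < 1 ⇒ converges.

yes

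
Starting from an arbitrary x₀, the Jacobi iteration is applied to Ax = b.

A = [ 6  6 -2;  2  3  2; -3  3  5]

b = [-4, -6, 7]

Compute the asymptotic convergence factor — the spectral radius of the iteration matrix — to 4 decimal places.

1.2955

A = D + L + U where D = diag(6, 3, 5).
Jacobi: T = -D⁻¹(L+U), T[1,2] = -(2)/(3) = -0.6667; T[1,1] = 0.
  T[0,:] = [+0.0000  -1.0000  +0.3333]
  T[1,:] = [-0.6667  +0.0000  -0.6667]
  T[2,:] = [+0.6000  -0.6000  +0.0000]
|roots of det(T-λI)|: 1.2955, 0.7367, 0.5588.
spectral radius ρ = 1.2955; 1.2955 > 1 ⇒ diverges.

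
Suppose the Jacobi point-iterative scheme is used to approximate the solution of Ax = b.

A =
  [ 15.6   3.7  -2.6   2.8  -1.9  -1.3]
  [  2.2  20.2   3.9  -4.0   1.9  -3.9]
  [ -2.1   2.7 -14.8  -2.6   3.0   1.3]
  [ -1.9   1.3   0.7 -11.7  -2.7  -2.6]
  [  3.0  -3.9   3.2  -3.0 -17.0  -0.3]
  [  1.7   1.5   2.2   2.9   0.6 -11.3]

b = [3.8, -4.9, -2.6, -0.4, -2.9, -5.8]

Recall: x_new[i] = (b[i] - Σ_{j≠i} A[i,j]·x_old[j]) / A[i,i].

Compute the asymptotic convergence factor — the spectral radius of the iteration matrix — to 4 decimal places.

Diagonal D = diag(15.6, 20.2, -14.8, -11.7, -17, -11.3); L, U strict lower/upper.
Jacobi: T = -D⁻¹(L+U), T[1,0] = -(2.2)/(20.2) = -0.1089; T[1,1] = 0.
  T[0,:] = [+0.0000, -0.2372, +0.1667, -0.1795, +0.1218, +0.0833]
  T[1,:] = [-0.1089, +0.0000, -0.1931, +0.1980, -0.0941, +0.1931]
  T[2,:] = [-0.1419, +0.1824, +0.0000, -0.1757, +0.2027, +0.0878]
  T[3,:] = [-0.1624, +0.1111, +0.0598, +0.0000, -0.2308, -0.2222]
  T[4,:] = [+0.1765, -0.2294, +0.1882, -0.1765, +0.0000, -0.0176]
  T[5,:] = [+0.1504, +0.1327, +0.1947, +0.2566, +0.0531, +0.0000]
|roots of det(T-λI)|: 0.5101, 0.3394, 0.3394, 0.2689, 0.1959, 0.1247.
ρ = 0.5101; 0.5101 < 1 ⇒ converges.

0.5101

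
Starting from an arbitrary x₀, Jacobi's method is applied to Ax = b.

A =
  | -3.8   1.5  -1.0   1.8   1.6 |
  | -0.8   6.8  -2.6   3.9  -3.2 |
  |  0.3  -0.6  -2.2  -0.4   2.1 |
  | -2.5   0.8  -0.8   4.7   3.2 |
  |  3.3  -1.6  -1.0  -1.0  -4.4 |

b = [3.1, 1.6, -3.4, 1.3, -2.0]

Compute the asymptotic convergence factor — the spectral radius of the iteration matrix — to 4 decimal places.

1.1620

Split A = D + L + U, D = diag(-3.8, 6.8, -2.2, 4.7, -4.4).
T_J = -D⁻¹(L+U): T[0,3] = -(1.8)/(-3.8) = +0.4737; T[0,0] = 0.
  T[0,:] = [+0.0000, +0.3947, -0.2632, +0.4737, +0.4211]
  T[1,:] = [+0.1176, +0.0000, +0.3824, -0.5735, +0.4706]
  T[2,:] = [+0.1364, -0.2727, +0.0000, -0.1818, +0.9545]
  T[3,:] = [+0.5319, -0.1702, +0.1702, +0.0000, -0.6809]
  T[4,:] = [+0.7500, -0.3636, -0.2273, -0.2273, +0.0000]
|roots of det(T-λI)|: 1.1620, 0.7793, 0.7793, 0.5057, 0.2652.
spectral radius ρ = 1.1620; 1.1620 > 1: divergent.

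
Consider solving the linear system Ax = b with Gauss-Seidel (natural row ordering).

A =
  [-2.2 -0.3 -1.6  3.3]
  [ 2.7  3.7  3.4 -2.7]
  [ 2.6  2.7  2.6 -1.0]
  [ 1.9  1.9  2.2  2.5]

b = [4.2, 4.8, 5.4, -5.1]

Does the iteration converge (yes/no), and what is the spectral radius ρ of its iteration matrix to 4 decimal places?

no, ρ = 1.1964

Split A = D + L + U, D = diag(-2.2, 3.7, 2.6, 2.5).
T_GS = -(D+L)⁻¹U: row 0 first, T[0,3] = -(3.3)/(-2.2) = +1.5000; later rows by forward substitution.
  T[0,:] = [+0.0000, -0.1364, -0.7273, +1.5000]
  T[1,:] = [+0.0000, +0.0995, -0.3882, -0.3649]
  T[2,:] = [+0.0000, +0.0330, +1.1304, -0.7365]
  T[3,:] = [+0.0000, -0.0011, -0.1470, -0.2146]
moduli |λ_i(T)| = 1.1964, 0.2876, 0.1065, 0.0000.
ρ = 1.1964; 1.1964 > 1: divergent.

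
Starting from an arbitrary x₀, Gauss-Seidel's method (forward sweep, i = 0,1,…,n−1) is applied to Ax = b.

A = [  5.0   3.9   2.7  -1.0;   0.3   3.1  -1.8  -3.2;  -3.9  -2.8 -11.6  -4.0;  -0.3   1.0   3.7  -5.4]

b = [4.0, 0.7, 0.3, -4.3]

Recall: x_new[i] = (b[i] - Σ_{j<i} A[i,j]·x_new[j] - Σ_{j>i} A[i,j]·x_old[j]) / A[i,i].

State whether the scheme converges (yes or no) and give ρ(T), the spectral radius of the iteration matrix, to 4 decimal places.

yes, ρ = 0.6495

Split A = D + L + U, D = diag(5, 3.1, -11.6, -5.4).
Gauss-Seidel: T = -(D+L)⁻¹U, row 0 first, T[0,3] = -(-1)/(5) = +0.2000; later rows by forward substitution.
  T[0,:] = [+0.0000, -0.7800, -0.5400, +0.2000]
  T[1,:] = [+0.0000, +0.0755, +0.6329, +1.0129]
  T[2,:] = [+0.0000, +0.2440, +0.0288, -0.6566]
  T[3,:] = [+0.0000, +0.2245, +0.1669, -0.2734]
|λ(T)| sorted: 0.6495, 0.4507, 0.0296, 0.0000.
spectral radius ρ = 0.6495; 0.6495 < 1 ⇒ converges.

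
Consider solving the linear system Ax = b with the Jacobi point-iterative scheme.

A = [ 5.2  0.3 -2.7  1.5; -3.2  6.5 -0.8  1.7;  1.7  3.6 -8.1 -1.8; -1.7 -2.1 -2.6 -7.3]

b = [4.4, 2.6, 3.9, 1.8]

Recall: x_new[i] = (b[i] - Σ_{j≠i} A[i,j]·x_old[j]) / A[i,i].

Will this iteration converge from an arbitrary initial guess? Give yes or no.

A = D + L + U where D = diag(5.2, 6.5, -8.1, -7.3).
Jacobi T = -D⁻¹(L+U): T[1,3] = -(1.7)/(6.5) = -0.2615; T[1,1] = 0.
  T[0,:] = [+0.0000 -0.0577 +0.5192 -0.2885]
  T[1,:] = [+0.4923 +0.0000 +0.1231 -0.2615]
  T[2,:] = [+0.2099 +0.4444 +0.0000 -0.2222]
  T[3,:] = [-0.2329 -0.2877 -0.3562 +0.0000]
|λ(T)| sorted: 0.8435, 0.4528, 0.4528, 0.2538.
ρ = 0.8435; 0.8435 < 1: convergent.

yes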